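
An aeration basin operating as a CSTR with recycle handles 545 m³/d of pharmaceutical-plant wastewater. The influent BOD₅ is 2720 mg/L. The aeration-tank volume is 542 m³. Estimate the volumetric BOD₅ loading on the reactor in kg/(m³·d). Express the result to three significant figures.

Volumetric loading L_v = Q·S₀ / V = 545 × 2720 g/m³ / 542.0 m³ = 2735 g/(m³·d) = 2.735 kg BOD₅/(m³·d).

L_v ≈ 2.74 kg BOD₅/(m³·d)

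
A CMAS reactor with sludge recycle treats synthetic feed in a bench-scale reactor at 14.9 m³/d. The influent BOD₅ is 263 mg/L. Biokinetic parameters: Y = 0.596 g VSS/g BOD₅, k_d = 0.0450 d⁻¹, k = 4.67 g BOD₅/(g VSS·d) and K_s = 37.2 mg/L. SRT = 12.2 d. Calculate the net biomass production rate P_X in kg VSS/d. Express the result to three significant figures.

P_X ≈ 1.50 kg VSS/d

For a completely mixed reactor with recycle the Lawrence–McCarty relation gives S = K_s·(1 + k_d·θ_c) / [θ_c·(Y·k − k_d) − 1] = 37.2 × (1 + 0.0450 × 12.2) / [12.2 × (0.596 × 4.67 − 0.0450) − 1] = 57.62 / 32.41 = 1.778 mg/L.
The observed yield is Y_obs = Y/(1 + k_d·θ_c) = 0.596 / (1 + 0.0450 × 12.2) = 0.596 / 1.549 = 0.3848 g VSS per g BOD₅ removed.
Mass of BOD₅ removed per day: Q(S₀ − S) = 14.9 × 261.2 g/m³ = 3.892 kg/d.
Net biomass production P_X = Y_obs × Q·(S₀ − S) = 0.3848 × 3.892 = 1.498 kg VSS/d.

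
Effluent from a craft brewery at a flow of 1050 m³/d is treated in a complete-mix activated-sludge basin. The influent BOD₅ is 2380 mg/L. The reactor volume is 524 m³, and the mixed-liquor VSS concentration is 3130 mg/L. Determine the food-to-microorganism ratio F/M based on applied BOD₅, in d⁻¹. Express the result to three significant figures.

F/M = applied load / biomass = Q·S₀/(V·X) = 1050 × 2380 / (524.0 × 3130) = 1.524 d⁻¹.

F/M ≈ 1.52 d⁻¹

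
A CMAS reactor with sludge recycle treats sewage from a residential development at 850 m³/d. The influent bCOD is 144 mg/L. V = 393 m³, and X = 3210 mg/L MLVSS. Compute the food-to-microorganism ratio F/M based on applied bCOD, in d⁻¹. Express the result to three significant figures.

F/M = Q·S₀ / (V·X) = 850 × 144 / (393.0 × 3210) = 0.09703 g bCOD·(g VSS·d)⁻¹.

F/M ≈ 0.0970 d⁻¹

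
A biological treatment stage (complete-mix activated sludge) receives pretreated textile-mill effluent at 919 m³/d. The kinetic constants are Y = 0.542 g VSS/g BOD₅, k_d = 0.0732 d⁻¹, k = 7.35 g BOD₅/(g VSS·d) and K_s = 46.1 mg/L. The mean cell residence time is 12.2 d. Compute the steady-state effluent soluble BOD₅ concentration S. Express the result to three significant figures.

Effluent substrate depends only on kinetics and SRT: S = K_s(1 + k_d θ_c) / [θ_c(Yk − k_d) − 1] = 46.1 × (1 + 0.0732 × 12.2) / [12.2 × (0.542 × 7.35 − 0.0732) − 1] = 87.27 / 46.71 = 1.868 mg/L.

S ≈ 1.87 mg/L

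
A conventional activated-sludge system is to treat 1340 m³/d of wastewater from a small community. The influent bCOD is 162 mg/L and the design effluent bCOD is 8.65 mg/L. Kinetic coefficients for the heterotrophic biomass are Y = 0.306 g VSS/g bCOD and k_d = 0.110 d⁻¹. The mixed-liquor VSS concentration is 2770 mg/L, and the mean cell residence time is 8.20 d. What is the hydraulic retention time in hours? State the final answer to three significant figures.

Rearranging the biomass balance for a CMAS with decay, V = Y·Q·ΔS·θ_c / [X·(1+k_d θ_c)] = 0.306 × 1340 × (162 − 8.65) × 8.20 / [2770 × (1 + 0.110 × 8.20)] = 5.16×10^5 / 5269 = 97.87 m³.
τ = V/Q = 97.87/1340 = 0.07303 d, or 1.753 h.

τ ≈ 1.75 h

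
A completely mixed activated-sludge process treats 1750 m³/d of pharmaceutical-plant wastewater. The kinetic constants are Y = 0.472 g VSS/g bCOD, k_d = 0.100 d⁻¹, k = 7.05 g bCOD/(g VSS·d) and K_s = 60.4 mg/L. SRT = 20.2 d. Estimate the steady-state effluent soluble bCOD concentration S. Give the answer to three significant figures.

For a completely mixed reactor with recycle the Lawrence–McCarty relation gives S = K_s·(1 + k_d·θ_c) / [θ_c·(Y·k − k_d) − 1] = 60.4 × (1 + 0.100 × 20.2) / [20.2 × (0.472 × 7.05 − 0.100) − 1] = 182.4 / 64.20 = 2.841 mg/L.

S ≈ 2.84 mg/L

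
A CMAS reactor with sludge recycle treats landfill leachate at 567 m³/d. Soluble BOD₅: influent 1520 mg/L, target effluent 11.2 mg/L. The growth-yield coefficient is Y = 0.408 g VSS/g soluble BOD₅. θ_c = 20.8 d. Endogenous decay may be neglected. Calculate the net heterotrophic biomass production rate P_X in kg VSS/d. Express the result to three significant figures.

With endogenous decay neglected, the observed yield equals the true yield: Y_obs = Y = 0.408 g VSS/g soluble BOD₅.
Substrate removed = Q·(S₀ − S) = 567 m³/d × (1520 − 11.2) g/m³ = 8.55×10^5 g/d = 855.5 kg/d.
Net biomass production P_X = Y_obs × Q·(S₀ − S) = 0.4080 × 855.5 = 349.0 kg VSS/d.

P_X ≈ 349 kg VSS/d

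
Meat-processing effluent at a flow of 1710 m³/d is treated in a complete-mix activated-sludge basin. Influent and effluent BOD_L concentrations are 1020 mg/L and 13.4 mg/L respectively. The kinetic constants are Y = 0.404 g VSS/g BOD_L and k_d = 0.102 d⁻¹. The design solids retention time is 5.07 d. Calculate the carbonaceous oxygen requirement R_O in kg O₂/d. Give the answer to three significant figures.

Y_obs = Y / (1 + k_d θ_c) = 0.404 / (1 + 0.102 × 5.07) = 0.404 / 1.517 = 0.2663.
Substrate removed = Q·(S₀ − S) = 1710 m³/d × (1020 − 13.4) g/m³ = 1.72×10^6 g/d = 1721 kg/d.
Net sludge production P_X = 0.2663 × 1721 = 458.4 kg VSS/d.
Carbonaceous O₂ demand = substrate oxidised − cell-mass equivalent = 1721 − 1.42 × 458.4 = 1070 kg O₂/d.

R_O ≈ 1070 kg O₂/d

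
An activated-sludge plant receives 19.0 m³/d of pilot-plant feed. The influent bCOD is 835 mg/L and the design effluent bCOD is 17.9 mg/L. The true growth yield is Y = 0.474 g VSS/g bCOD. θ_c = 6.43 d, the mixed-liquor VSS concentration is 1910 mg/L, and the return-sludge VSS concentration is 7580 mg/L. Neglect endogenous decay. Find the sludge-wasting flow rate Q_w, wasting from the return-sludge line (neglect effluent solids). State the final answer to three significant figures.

Biomass mass balance (decay neglected): V·X = Y·Q·(S₀ − S)·θ_c, so V = 0.474 × 19.0 × (835 − 17.9) × 6.43 / 1910 = 24.77 m³.
θ_c = V·X/(Q_w·X_r) when wasting from the recycle, so Q_w = V·X/(θ_c·X_r) = 24.77 × 1910 / (6.43 × 7580) = 0.9708 m³/d.

Q_w ≈ 0.971 m³/d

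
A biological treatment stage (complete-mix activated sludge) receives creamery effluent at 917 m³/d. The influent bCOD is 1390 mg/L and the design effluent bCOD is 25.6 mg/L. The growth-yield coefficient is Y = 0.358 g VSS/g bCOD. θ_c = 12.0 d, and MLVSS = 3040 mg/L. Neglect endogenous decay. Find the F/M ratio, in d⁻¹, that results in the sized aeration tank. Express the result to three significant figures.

F/M ≈ 0.237 d⁻¹

V·X = Y·Q·ΔS·θ_c gives V = 0.358 × 917 × (1390 − 25.6) × 12.0 / 3040 = 1768 m³.
F/M = Q·S₀ / (V·X) = 917 × 1390 / (1768 × 3040) = 0.2371 g bCOD·(g VSS·d)⁻¹.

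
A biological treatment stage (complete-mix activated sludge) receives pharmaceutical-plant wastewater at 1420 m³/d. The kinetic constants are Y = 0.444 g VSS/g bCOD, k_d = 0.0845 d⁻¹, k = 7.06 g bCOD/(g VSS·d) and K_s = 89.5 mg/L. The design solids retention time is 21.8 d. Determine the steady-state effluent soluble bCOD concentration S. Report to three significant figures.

S ≈ 3.88 mg/L

Effluent substrate depends only on kinetics and SRT: S = K_s(1 + k_d θ_c) / [θ_c(Yk − k_d) − 1] = 89.5 × (1 + 0.0845 × 21.8) / [21.8 × (0.444 × 7.06 − 0.0845) − 1] = 254.4 / 65.49 = 3.884 mg/L.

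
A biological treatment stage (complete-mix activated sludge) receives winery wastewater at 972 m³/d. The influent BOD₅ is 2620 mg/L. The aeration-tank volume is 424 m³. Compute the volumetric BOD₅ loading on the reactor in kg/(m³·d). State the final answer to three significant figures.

L_v = Q S₀ / V = 972 × 2620 × 10⁻³ / 424.0 = 6.006 kg/(m³·d).

L_v ≈ 6.01 kg BOD₅/(m³·d)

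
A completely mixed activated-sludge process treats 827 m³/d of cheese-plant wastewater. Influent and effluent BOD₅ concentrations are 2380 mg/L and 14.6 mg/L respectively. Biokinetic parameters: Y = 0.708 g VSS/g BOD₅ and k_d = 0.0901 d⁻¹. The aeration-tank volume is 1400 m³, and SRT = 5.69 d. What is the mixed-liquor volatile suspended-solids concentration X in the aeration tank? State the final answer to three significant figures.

X = Y·Q·ΔS·θ_c / [V·(1 + k_d θ_c)] = 0.708 × 827 × (2380 − 14.6) × 5.69 / [1400 × (1 + 0.0901 × 5.69)] = 3721 mg/L.

X ≈ 3720 mg/L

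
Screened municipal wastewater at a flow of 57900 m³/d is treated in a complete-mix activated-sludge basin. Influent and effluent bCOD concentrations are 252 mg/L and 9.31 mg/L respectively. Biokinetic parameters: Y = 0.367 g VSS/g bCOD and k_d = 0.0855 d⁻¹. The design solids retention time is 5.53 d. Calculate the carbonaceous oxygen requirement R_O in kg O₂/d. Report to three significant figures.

Y_obs = Y / (1 + k_d θ_c) = 0.367 / (1 + 0.0855 × 5.53) = 0.367 / 1.473 = 0.2492.
Substrate removed = Q·(S₀ − S) = 57900 m³/d × (252 − 9.31) g/m³ = 1.41×10^7 g/d = 14052 kg/d.
Net sludge production P_X = 0.2492 × 14052 = 3501 kg VSS/d.
Carbonaceous O₂ demand = substrate oxidised − cell-mass equivalent = 14052 − 1.42 × 3501 = 9080 kg O₂/d.

R_O ≈ 9080 kg O₂/d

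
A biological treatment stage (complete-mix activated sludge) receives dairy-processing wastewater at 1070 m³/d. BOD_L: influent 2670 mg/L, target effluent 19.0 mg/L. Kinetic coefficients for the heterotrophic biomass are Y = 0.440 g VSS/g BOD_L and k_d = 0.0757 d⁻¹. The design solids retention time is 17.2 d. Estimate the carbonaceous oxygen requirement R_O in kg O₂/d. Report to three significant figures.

Observed yield with endogenous decay: Y_obs = Y / (1 + k_d·θ_c) = 0.440 / (1 + 0.0757 × 17.2) = 0.440 / 2.302 = 0.1911 g VSS/g BOD_L.
Substrate removed = Q·(S₀ − S) = 1070 m³/d × (2670 − 19.0) g/m³ = 2.84×10^6 g/d = 2837 kg/d.
Biomass synthesised: P_X = Y_obs × 2837 = 542.2 kg VSS/d.
Carbonaceous O₂ demand = substrate oxidised − cell-mass equivalent = 2837 − 1.42 × 542.2 = 2067 kg O₂/d.

R_O ≈ 2070 kg O₂/d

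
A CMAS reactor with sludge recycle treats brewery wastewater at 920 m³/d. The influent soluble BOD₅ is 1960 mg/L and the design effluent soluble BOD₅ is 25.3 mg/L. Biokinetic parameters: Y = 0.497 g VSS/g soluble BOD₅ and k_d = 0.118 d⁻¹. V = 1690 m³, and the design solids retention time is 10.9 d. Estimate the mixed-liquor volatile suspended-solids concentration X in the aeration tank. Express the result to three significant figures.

X ≈ 2500 mg/L

X = Y·Q·ΔS·θ_c / [V·(1 + k_d θ_c)] = 0.497 × 920 × (1960 − 25.3) × 10.9 / [1690 × (1 + 0.118 × 10.9)] = 2496 mg/L.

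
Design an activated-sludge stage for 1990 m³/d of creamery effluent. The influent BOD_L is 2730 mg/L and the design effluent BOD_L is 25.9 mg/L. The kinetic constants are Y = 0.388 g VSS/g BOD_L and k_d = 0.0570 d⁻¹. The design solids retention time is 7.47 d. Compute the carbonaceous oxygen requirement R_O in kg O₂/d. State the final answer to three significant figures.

R_O ≈ 3300 kg O₂/d

Observed yield with endogenous decay: Y_obs = Y / (1 + k_d·θ_c) = 0.388 / (1 + 0.0570 × 7.47) = 0.388 / 1.426 = 0.2721 g VSS/g BOD_L.
Q·(S₀ − S) = 1990 × (2730 − 25.9) × 10⁻³ = 5381 kg/d removed.
Net sludge production P_X = 0.2721 × 5381 = 1464 kg VSS/d.
R_O = Q·(S₀ − S) − 1.42·P_X = 5381 − 1.42 × 1464 = 3302 kg O₂/d.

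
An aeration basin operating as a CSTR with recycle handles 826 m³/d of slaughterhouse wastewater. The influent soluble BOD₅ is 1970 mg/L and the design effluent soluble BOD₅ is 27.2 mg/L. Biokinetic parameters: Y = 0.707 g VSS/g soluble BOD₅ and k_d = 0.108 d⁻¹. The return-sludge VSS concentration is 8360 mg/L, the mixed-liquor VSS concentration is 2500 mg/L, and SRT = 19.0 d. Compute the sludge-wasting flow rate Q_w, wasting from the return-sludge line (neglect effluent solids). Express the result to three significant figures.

Rearranging the biomass balance for a CMAS with decay, V = Y·Q·ΔS·θ_c / [X·(1+k_d θ_c)] = 0.707 × 826 × (1970 − 27.2) × 19.0 / [2500 × (1 + 0.108 × 19.0)] = 2.16×10^7 / 7630 = 2825 m³.
θ_c = V·X/(Q_w·X_r) when wasting from the recycle, so Q_w = V·X/(θ_c·X_r) = 2825 × 2500 / (19.0 × 8360) = 44.47 m³/d.

Q_w ≈ 44.5 m³/d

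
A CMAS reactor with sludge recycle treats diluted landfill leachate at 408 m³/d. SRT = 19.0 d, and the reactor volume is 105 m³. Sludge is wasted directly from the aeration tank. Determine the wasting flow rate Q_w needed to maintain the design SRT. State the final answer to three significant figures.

For wasting at MLVSS concentration, Q_w = V/θ_c = 105.0/19.0 = 5.526 m³/d.

Q_w ≈ 5.53 m³/d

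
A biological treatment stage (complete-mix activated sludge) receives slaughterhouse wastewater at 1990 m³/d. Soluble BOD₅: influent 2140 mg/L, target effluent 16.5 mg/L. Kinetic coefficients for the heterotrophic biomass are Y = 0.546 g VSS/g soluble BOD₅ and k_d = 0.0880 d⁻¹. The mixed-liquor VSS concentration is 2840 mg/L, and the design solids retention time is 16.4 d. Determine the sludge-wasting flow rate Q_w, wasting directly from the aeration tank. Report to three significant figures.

Q_w ≈ 333 m³/d

Steady-state biomass mass balance: V·X·(1 + k_d·θ_c) = Y·Q·(S₀ − S)·θ_c, so V = 0.546 × 1990 × (2140 − 16.5) × 16.4 / [2840 × (1 + 0.0880 × 16.4)] = 3.78×10^7 / 6939 = 5453 m³.
Wasting from the aeration tank: Q_w = V / θ_c = 5453 / 16.4 = 332.5 m³/d.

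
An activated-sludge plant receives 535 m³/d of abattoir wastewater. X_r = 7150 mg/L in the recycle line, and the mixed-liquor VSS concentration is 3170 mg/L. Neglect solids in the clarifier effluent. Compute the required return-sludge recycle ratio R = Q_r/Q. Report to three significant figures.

R ≈ 0.796

Solids balance on the clarifier gives (1+R)X = R·X_r, so R = X/(X_r − X) = 3170 / (7150 − 3170) = 0.7965.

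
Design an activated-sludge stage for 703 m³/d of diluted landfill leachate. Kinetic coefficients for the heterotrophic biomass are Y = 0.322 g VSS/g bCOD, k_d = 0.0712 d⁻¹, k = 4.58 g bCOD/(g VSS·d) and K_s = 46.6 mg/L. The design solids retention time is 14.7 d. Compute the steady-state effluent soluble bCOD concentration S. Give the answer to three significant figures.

S ≈ 4.86 mg/L

Effluent substrate depends only on kinetics and SRT: S = K_s(1 + k_d θ_c) / [θ_c(Yk − k_d) − 1] = 46.6 × (1 + 0.0712 × 14.7) / [14.7 × (0.322 × 4.58 − 0.0712) − 1] = 95.37 / 19.63 = 4.858 mg/L.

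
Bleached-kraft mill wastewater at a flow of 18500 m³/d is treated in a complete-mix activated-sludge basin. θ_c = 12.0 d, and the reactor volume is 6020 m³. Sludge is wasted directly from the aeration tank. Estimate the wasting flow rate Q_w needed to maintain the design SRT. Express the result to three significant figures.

With mixed-liquor wasting, θ_c = V/Q_w, so Q_w = V/θ_c = 6020/12.0 = 501.7 m³/d.

Q_w ≈ 502 m³/d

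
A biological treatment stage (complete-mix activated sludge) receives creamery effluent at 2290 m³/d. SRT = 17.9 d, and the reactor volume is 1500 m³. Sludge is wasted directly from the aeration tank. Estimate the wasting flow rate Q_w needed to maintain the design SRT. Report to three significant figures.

For wasting at MLVSS concentration, Q_w = V/θ_c = 1500/17.9 = 83.80 m³/d.

Q_w ≈ 83.8 m³/d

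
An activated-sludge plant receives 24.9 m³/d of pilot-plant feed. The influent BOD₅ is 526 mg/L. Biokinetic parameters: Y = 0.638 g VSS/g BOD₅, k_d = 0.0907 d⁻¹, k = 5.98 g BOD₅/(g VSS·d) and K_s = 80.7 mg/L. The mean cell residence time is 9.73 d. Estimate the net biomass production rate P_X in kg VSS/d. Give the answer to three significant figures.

Effluent substrate depends only on kinetics and SRT: S = K_s(1 + k_d θ_c) / [θ_c(Yk − k_d) − 1] = 80.7 × (1 + 0.0907 × 9.73) / [9.73 × (0.638 × 5.98 − 0.0907) − 1] = 151.9 / 35.24 = 4.311 mg/L.
Y_obs = Y / (1 + k_d θ_c) = 0.638 / (1 + 0.0907 × 9.73) = 0.638 / 1.883 = 0.3389.
Mass of BOD₅ removed per day: Q(S₀ − S) = 24.9 × 521.7 g/m³ = 12.99 kg/d.
P_X = Y_obs · Q(S₀ − S) = 0.3389 × 12.99 = 4.402 kg VSS/d.

P_X ≈ 4.40 kg VSS/d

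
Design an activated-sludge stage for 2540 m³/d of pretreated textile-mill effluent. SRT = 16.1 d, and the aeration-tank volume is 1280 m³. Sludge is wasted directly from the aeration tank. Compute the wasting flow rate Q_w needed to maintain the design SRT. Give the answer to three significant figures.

Q_w ≈ 79.5 m³/d

With mixed-liquor wasting, θ_c = V/Q_w, so Q_w = V/θ_c = 1280/16.1 = 79.50 m³/d.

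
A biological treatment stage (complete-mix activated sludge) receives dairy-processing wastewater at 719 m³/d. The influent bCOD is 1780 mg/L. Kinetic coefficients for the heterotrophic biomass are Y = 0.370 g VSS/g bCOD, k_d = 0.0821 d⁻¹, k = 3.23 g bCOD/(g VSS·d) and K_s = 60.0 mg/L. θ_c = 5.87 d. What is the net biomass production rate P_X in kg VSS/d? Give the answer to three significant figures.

Effluent substrate depends only on kinetics and SRT: S = K_s(1 + k_d θ_c) / [θ_c(Yk − k_d) − 1] = 60.0 × (1 + 0.0821 × 5.87) / [5.87 × (0.370 × 3.23 − 0.0821) − 1] = 88.92 / 5.533 = 16.07 mg/L.
Y_obs = Y / (1 + k_d θ_c) = 0.370 / (1 + 0.0821 × 5.87) = 0.370 / 1.482 = 0.2497.
ΔS = 1780 − 16.1 = 1764 mg/L, so the substrate removal rate is 719 × 1764/1000 = 1268 kg bCOD/d.
Net biomass production P_X = Y_obs × Q·(S₀ − S) = 0.2497 × 1268 = 316.6 kg VSS/d.

P_X ≈ 317 kg VSS/d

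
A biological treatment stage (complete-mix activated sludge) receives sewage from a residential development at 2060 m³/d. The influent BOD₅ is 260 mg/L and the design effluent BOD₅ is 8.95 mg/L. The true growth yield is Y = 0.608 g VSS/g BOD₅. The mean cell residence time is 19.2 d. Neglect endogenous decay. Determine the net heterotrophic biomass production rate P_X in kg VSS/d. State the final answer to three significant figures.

No decay correction is needed, so Y_obs = Y = 0.608.
Q·(S₀ − S) = 2060 × (260 − 8.95) × 10⁻³ = 517.2 kg/d removed.
Biomass produced: P_X = Y_obs·Q·ΔS = 0.6080 × 517.2 ≈ 314.4 kg VSS/d.

P_X ≈ 314 kg VSS/d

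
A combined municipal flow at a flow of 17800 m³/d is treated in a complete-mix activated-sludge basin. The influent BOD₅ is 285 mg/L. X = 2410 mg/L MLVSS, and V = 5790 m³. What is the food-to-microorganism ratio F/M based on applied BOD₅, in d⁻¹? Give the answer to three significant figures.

F/M ≈ 0.364 d⁻¹

F/M = Q·S₀ / (V·X) = 17800 × 285 / (5790 × 2410) = 0.3636 g BOD₅·(g VSS·d)⁻¹.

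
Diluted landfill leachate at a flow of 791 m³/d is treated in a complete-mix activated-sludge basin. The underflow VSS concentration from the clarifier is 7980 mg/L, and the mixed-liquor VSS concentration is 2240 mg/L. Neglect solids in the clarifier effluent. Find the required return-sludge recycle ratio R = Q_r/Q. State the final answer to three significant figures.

Mass balance around the secondary clarifier (neglecting effluent solids): R = X / (X_r − X) = 2240 / (7980 − 2240) = 0.3902.

R ≈ 0.390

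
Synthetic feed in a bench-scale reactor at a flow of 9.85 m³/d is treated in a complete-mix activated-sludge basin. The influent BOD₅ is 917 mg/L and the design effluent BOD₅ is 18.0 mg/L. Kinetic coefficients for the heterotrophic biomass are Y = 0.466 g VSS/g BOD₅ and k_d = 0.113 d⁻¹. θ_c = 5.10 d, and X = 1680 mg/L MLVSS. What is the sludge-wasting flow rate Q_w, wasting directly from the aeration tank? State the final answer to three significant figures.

Q_w ≈ 1.56 m³/d

Steady-state biomass mass balance: V·X·(1 + k_d·θ_c) = Y·Q·(S₀ − S)·θ_c, so V = 0.466 × 9.85 × (917 − 18.0) × 5.10 / [1680 × (1 + 0.113 × 5.10)] = 2.1×10^4 / 2648 = 7.947 m³.
With mixed-liquor wasting, θ_c = V/Q_w, so Q_w = V/θ_c = 7.947/5.10 = 1.558 m³/d.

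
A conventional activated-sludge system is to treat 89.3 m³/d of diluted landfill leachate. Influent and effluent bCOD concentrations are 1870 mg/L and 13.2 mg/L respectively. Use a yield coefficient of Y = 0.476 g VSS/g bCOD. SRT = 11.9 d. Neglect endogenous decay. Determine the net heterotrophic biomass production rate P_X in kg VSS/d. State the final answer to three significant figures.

Since k_d ≈ 0, Y_obs = Y = 0.476 g VSS/g bCOD.
Mass of bCOD removed per day: Q(S₀ − S) = 89.3 × 1857 g/m³ = 165.8 kg/d.
P_X = Y_obs · Q(S₀ − S) = 0.4760 × 165.8 = 78.93 kg VSS/d.

P_X ≈ 78.9 kg VSS/d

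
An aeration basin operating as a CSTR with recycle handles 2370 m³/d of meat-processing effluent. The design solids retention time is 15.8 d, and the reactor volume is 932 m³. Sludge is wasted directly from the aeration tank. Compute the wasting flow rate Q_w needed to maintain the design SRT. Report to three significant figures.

Q_w ≈ 59.0 m³/d

For wasting at MLVSS concentration, Q_w = V/θ_c = 932.0/15.8 = 58.99 m³/d.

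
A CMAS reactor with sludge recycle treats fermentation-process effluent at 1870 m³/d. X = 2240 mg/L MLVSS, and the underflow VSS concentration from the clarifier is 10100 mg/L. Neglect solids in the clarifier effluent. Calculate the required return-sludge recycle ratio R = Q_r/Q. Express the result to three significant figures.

R ≈ 0.285

Mass balance around the secondary clarifier (neglecting effluent solids): R = X / (X_r − X) = 2240 / (10100 − 2240) = 0.2850.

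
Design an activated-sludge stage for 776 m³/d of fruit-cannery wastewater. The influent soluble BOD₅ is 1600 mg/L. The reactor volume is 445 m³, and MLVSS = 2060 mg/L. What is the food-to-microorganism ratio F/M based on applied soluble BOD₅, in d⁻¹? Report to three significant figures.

Food-to-microorganism ratio F/M = Q S₀ / (V X) = 776 × 1600 / (445.0 × 2060) = 1.354 d⁻¹.

F/M ≈ 1.35 d⁻¹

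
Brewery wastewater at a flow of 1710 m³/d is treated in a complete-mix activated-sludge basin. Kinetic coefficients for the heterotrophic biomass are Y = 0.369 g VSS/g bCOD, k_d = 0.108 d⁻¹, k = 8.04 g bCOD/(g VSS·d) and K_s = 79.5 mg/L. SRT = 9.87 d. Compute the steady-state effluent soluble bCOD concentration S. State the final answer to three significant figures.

For a completely mixed reactor with recycle the Lawrence–McCarty relation gives S = K_s·(1 + k_d·θ_c) / [θ_c·(Y·k − k_d) − 1] = 79.5 × (1 + 0.108 × 9.87) / [9.87 × (0.369 × 8.04 − 0.108) − 1] = 164.2 / 27.22 = 6.035 mg/L.

S ≈ 6.03 mg/L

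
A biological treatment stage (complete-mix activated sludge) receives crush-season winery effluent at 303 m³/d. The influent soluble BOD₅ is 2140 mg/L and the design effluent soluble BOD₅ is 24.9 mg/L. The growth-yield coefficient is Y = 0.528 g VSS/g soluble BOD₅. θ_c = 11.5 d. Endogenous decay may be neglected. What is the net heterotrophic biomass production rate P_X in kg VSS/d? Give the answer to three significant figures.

Since k_d ≈ 0, Y_obs = Y = 0.528 g VSS/g soluble BOD₅.
Substrate removed = Q·(S₀ − S) = 303 m³/d × (2140 − 24.9) g/m³ = 6.41×10^5 g/d = 640.9 kg/d.
Biomass produced: P_X = Y_obs·Q·ΔS = 0.5280 × 640.9 ≈ 338.4 kg VSS/d.

P_X ≈ 338 kg VSS/d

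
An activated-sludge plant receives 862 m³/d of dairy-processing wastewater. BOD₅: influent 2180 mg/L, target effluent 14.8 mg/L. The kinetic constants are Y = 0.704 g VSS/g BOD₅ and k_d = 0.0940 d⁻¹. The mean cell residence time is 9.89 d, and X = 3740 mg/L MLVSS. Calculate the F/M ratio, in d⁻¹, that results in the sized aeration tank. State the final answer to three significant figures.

F/M ≈ 0.279 d⁻¹

Steady-state biomass mass balance: V·X·(1 + k_d·θ_c) = Y·Q·(S₀ − S)·θ_c, so V = 0.704 × 862 × (2180 − 14.8) × 9.89 / [3740 × (1 + 0.0940 × 9.89)] = 1.3×10^7 / 7217 = 1801 m³.
F/M = applied load / biomass = Q·S₀/(V·X) = 862 × 2180 / (1801 × 3740) = 0.2790 d⁻¹.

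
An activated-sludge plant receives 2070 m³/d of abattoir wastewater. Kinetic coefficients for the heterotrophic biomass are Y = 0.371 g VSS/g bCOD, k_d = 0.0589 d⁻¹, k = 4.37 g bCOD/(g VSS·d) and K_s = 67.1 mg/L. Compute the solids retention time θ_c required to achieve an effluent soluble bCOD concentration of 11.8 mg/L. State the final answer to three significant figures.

θ_c ≈ 5.45 d

Specific growth rate at S = 11.8 mg/L: μ = YkS/(K_s+S) = 0.371·4.37·11.8/(67.1+11.8) = 0.2425 d⁻¹.
θ_c = 1/(μ − k_d) = 1/(0.2425 − 0.0589) = 1/0.1836 = 5.447 d.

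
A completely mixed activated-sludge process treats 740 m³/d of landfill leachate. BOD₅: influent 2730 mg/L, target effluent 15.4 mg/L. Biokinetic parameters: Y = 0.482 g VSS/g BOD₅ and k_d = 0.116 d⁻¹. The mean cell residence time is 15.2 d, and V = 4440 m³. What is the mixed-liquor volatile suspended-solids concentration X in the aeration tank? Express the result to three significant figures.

From V·X·(1 + k_d·θ_c) = Y·Q·(S₀ − S)·θ_c: X = 0.482 × 740 × (2730 − 15.4) × 15.2 / [4440 × (1 + 0.116 × 15.2)] = 1200 mg/L.

X ≈ 1200 mg/L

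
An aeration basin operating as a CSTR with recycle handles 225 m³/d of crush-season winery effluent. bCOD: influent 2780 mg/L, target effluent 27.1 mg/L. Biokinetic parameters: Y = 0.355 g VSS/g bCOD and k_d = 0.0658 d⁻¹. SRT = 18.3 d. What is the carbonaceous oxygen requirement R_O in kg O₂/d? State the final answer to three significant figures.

Observed yield with endogenous decay: Y_obs = Y / (1 + k_d·θ_c) = 0.355 / (1 + 0.0658 × 18.3) = 0.355 / 2.204 = 0.1611 g VSS/g bCOD.
Substrate removed = Q·(S₀ − S) = 225 m³/d × (2780 − 27.1) g/m³ = 6.19×10^5 g/d = 619.4 kg/d.
Net sludge production P_X = 0.1611 × 619.4 = 99.76 kg VSS/d.
R_O = Q·ΔS − 1.42 P_X = 619.4 − 141.7 = 477.7 kg O₂/d.

R_O ≈ 478 kg O₂/d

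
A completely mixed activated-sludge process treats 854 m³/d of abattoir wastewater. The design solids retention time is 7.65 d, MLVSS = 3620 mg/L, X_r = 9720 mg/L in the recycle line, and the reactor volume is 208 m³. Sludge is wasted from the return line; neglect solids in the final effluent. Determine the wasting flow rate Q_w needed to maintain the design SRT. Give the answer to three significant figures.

Q_w ≈ 10.1 m³/d

θ_c = V·X/(Q_w·X_r) when wasting from the recycle, so Q_w = V·X/(θ_c·X_r) = 208.0 × 3620 / (7.65 × 9720) = 10.13 m³/d.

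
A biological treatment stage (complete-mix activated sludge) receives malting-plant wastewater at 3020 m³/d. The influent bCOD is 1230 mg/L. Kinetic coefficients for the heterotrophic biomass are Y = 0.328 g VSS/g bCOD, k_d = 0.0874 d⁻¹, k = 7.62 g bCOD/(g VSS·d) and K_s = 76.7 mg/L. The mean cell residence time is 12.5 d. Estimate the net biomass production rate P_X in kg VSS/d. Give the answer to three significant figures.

From the Monod/SRT balance for a CMAS, S = K_s·(1+k_d θ_c)/[θ_c·(Y k − k_d) − 1] = 76.7 × (1 + 0.0874 × 12.5) / [12.5 × (0.328 × 7.62 − 0.0874) − 1] = 160.5 / 29.15 = 5.506 mg/L.
Correct the yield for decay: Y_obs = Y/(1 + k_d θ_c) = 0.328 / (1 + 0.0874 × 12.5) = 0.328 / 2.093 = 0.1568.
Mass of bCOD removed per day: Q(S₀ − S) = 3020 × 1224 g/m³ = 3698 kg/d.
Net biomass production P_X = Y_obs × Q·(S₀ − S) = 0.1568 × 3698 = 579.7 kg VSS/d.

P_X ≈ 580 kg VSS/d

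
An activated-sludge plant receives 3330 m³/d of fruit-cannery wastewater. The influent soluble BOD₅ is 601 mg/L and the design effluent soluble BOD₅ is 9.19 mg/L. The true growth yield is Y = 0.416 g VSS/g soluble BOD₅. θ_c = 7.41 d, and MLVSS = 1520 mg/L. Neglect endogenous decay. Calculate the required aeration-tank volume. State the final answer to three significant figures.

V ≈ 4000 m³

With k_d = 0 the design equation reduces to V = Y Q (S₀−S) θ_c / X = 0.416 × 3330 × (601 − 9.19) × 7.41 / 1520 = 3997 m³.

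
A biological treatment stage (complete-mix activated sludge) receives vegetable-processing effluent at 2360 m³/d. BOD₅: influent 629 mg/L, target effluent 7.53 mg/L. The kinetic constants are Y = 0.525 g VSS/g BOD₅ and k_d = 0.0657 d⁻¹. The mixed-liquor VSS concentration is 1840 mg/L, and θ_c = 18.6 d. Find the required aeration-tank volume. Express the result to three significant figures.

From the SRT design equation V = Y Q (S₀−S) θ_c / [X (1 + k_d θ_c)] = 0.525 × 2360 × (629 − 7.53) × 18.6 / [1840 × (1 + 0.0657 × 18.6)] = 1.43×10^7 / 4089 = 3503 m³.

V ≈ 3500 m³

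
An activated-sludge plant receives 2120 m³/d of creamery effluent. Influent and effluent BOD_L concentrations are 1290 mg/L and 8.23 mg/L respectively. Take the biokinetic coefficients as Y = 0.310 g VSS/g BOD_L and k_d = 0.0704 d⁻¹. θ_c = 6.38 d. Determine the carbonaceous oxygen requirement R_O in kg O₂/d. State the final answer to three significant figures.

R_O ≈ 1890 kg O₂/d

Correct the yield for decay: Y_obs = Y/(1 + k_d θ_c) = 0.310 / (1 + 0.0704 × 6.38) = 0.310 / 1.449 = 0.2139.
Substrate removed = Q·(S₀ − S) = 2120 m³/d × (1290 − 8.23) g/m³ = 2.72×10^6 g/d = 2717 kg/d.
Biomass synthesised: P_X = Y_obs × 2717 = 581.3 kg VSS/d.
Carbonaceous O₂ demand = substrate oxidised − cell-mass equivalent = 2717 − 1.42 × 581.3 = 1892 kg O₂/d.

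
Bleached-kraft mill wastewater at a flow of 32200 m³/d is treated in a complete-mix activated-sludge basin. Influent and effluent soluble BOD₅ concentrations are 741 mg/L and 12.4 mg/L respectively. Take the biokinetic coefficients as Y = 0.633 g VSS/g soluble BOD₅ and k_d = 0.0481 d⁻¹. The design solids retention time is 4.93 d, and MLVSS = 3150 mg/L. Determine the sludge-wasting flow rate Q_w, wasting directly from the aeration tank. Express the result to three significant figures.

Q_w ≈ 3810 m³/d

From the SRT design equation V = Y Q (S₀−S) θ_c / [X (1 + k_d θ_c)] = 0.633 × 32200 × (741 − 12.4) × 4.93 / [3150 × (1 + 0.0481 × 4.93)] = 7.32×10^7 / 3897 = 18787 m³.
Wasting from the aeration tank: Q_w = V / θ_c = 18787 / 4.93 = 3811 m³/d.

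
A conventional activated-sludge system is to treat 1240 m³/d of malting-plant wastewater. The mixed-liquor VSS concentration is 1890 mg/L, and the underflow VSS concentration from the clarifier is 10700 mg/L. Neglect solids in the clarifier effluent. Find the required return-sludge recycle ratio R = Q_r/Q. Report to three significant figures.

Solids balance on the clarifier gives (1+R)X = R·X_r, so R = X/(X_r − X) = 1890 / (10700 − 1890) = 0.2145.

R ≈ 0.215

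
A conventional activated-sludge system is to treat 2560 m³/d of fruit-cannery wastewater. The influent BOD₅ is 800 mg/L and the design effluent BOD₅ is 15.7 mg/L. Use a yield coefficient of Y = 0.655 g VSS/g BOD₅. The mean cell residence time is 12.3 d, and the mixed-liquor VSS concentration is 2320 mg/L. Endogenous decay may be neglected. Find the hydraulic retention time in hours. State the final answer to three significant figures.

τ ≈ 65.4 h

Biomass mass balance (decay neglected): V·X = Y·Q·(S₀ − S)·θ_c, so V = 0.655 × 2560 × (800 − 15.7) × 12.3 / 2320 = 6972 m³.
HRT = V/Q = 6972 m³ / 2560 m³·d⁻¹ = 2.724 d × 24 = 65.37 h.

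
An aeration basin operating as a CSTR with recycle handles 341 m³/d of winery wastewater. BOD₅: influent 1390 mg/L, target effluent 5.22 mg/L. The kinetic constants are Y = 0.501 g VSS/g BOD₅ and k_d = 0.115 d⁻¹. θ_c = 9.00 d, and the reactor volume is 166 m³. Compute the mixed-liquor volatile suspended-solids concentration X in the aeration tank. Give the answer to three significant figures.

X ≈ 6300 mg/L

X = Y·Q·ΔS·θ_c / [V·(1 + k_d θ_c)] = 0.501 × 341 × (1390 − 5.22) × 9.00 / [166 × (1 + 0.115 × 9.00)] = 6303 mg/L.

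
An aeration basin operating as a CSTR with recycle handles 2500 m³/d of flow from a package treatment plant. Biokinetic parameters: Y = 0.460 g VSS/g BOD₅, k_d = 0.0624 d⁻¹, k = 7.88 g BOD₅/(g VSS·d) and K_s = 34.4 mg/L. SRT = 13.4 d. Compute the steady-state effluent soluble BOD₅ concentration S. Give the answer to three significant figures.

For a completely mixed reactor with recycle the Lawrence–McCarty relation gives S = K_s·(1 + k_d·θ_c) / [θ_c·(Y·k − k_d) − 1] = 34.4 × (1 + 0.0624 × 13.4) / [13.4 × (0.460 × 7.88 − 0.0624) − 1] = 63.16 / 46.74 = 1.351 mg/L.

S ≈ 1.35 mg/L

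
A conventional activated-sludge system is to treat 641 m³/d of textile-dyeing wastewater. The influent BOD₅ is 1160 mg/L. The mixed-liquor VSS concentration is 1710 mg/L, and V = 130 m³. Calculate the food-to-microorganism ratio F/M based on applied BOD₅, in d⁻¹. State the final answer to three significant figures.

F/M ≈ 3.34 d⁻¹

F/M = Q·S₀ / (V·X) = 641 × 1160 / (130.0 × 1710) = 3.345 g BOD₅·(g VSS·d)⁻¹.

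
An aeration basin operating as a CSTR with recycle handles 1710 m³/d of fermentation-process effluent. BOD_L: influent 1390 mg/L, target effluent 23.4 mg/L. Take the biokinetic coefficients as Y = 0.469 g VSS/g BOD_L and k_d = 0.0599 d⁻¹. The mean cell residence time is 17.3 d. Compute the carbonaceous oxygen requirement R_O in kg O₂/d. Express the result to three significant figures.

R_O ≈ 1570 kg O₂/d

The observed yield is Y_obs = Y/(1 + k_d·θ_c) = 0.469 / (1 + 0.0599 × 17.3) = 0.469 / 2.036 = 0.2303 g VSS per g BOD_L removed.
Q·(S₀ − S) = 1710 × (1390 − 23.4) × 10⁻³ = 2337 kg/d removed.
Biomass synthesised: P_X = Y_obs × 2337 = 538.2 kg VSS/d.
R_O = Q·ΔS − 1.42 P_X = 2337 − 764.3 = 1573 kg O₂/d.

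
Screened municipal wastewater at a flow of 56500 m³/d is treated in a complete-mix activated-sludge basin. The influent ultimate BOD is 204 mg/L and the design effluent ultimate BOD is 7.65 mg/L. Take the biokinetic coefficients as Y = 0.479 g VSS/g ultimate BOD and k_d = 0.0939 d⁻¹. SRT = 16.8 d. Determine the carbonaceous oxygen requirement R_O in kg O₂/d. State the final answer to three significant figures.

Observed yield with endogenous decay: Y_obs = Y / (1 + k_d·θ_c) = 0.479 / (1 + 0.0939 × 16.8) = 0.479 / 2.578 = 0.1858 g VSS/g ultimate BOD.
Q·(S₀ − S) = 56500 × (204 − 7.65) × 10⁻³ = 11094 kg/d removed.
P_X = Y_obs·Q·(S₀ − S) = 0.1858 × 11094 = 2062 kg VSS/d.
R_O = Q·(S₀ − S) − 1.42·P_X = 11094 − 1.42 × 2062 = 8166 kg O₂/d.

R_O ≈ 8170 kg O₂/d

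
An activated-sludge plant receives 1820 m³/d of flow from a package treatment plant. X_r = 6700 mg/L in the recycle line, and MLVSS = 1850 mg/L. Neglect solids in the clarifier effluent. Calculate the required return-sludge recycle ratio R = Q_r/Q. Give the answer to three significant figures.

Solids balance on the clarifier gives (1+R)X = R·X_r, so R = X/(X_r − X) = 1850 / (6700 − 1850) = 0.3814.

R ≈ 0.381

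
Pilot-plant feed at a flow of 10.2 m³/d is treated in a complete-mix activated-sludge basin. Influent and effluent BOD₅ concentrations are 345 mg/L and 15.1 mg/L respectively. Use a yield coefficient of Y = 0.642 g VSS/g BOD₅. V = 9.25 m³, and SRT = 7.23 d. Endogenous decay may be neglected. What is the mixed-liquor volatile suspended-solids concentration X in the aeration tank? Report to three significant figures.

X ≈ 1690 mg/L

Without decay, X = Y Q (S₀−S) θ_c / V = 0.642 × 10.2 × (345 − 15.1) × 7.23 / 9.25 = 1689 mg/L.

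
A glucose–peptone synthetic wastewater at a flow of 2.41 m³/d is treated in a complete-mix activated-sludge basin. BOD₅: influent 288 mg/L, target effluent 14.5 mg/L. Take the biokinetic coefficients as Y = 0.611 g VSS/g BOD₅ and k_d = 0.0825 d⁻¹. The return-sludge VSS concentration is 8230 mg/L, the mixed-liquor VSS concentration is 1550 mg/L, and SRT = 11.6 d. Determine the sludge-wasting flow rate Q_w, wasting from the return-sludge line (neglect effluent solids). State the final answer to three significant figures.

Steady-state biomass mass balance: V·X·(1 + k_d·θ_c) = Y·Q·(S₀ − S)·θ_c, so V = 0.611 × 2.41 × (288 − 14.5) × 11.6 / [1550 × (1 + 0.0825 × 11.6)] = 4.67×10^3 / 3033 = 1.540 m³.
Wasting from the return line (neglecting effluent solids): Q_w = V·X / (θ_c·X_r) = 1.540 × 1550 / (11.6 × 8230) = 0.02500 m³/d.

Q_w ≈ 0.0250 m³/d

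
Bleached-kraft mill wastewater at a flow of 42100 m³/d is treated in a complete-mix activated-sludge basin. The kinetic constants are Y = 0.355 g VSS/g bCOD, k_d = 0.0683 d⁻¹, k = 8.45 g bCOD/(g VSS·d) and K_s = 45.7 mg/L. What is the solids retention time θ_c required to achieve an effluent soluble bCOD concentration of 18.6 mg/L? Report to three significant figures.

From 1/θ_c = Y·k·S/(K_s + S) − k_d: Y·k·S/(K_s+S) = 0.355 × 8.45 × 18.6 / (45.7 + 18.6) = 0.8677 d⁻¹.
Then 1/θ_c = μ − k_d = 0.8677 − 0.0683 = 0.7994 d⁻¹, giving θ_c = 1.251 d.

θ_c ≈ 1.25 d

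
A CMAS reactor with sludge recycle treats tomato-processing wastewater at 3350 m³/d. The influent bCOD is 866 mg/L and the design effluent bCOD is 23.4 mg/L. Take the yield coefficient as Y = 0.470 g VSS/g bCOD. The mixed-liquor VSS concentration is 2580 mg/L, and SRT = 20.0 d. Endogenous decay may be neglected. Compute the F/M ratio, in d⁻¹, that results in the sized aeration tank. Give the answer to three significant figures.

V·X = Y·Q·ΔS·θ_c gives V = 0.470 × 3350 × (866 − 23.4) × 20.0 / 2580 = 10284 m³.
F/M = Q·S₀ / (V·X) = 3350 × 866 / (10284 × 2580) = 0.1093 g bCOD·(g VSS·d)⁻¹.

F/M ≈ 0.109 d⁻¹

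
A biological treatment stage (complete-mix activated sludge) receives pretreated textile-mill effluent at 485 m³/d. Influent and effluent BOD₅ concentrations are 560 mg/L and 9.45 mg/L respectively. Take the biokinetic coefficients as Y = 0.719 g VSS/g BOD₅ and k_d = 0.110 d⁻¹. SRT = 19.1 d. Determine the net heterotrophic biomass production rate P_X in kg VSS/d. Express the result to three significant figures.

P_X ≈ 61.9 kg VSS/d

The observed yield is Y_obs = Y/(1 + k_d·θ_c) = 0.719 / (1 + 0.110 × 19.1) = 0.719 / 3.101 = 0.2319 g VSS per g BOD₅ removed.
ΔS = 560 − 9.45 = 550.5 mg/L, so the substrate removal rate is 485 × 550.5/1000 = 267.0 kg BOD₅/d.
Net biomass production P_X = Y_obs × Q·(S₀ − S) = 0.2319 × 267.0 = 61.91 kg VSS/d.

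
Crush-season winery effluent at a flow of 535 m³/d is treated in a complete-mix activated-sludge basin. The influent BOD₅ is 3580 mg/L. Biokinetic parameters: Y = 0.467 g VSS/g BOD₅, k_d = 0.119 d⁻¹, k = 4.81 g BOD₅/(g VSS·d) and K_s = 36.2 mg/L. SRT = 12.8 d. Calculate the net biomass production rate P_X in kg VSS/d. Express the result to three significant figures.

From the Monod/SRT balance for a CMAS, S = K_s·(1+k_d θ_c)/[θ_c·(Y k − k_d) − 1] = 36.2 × (1 + 0.119 × 12.8) / [12.8 × (0.467 × 4.81 − 0.119) − 1] = 91.34 / 26.23 = 3.482 mg/L.
Y_obs = Y / (1 + k_d θ_c) = 0.467 / (1 + 0.119 × 12.8) = 0.467 / 2.523 = 0.1851.
ΔS = 3580 − 3.48 = 3577 mg/L, so the substrate removal rate is 535 × 3577/1000 = 1913 kg BOD₅/d.
So the net sludge growth is P_X = 0.1851 × 1913 = 354.1 kg VSS/d.

P_X ≈ 354 kg VSS/d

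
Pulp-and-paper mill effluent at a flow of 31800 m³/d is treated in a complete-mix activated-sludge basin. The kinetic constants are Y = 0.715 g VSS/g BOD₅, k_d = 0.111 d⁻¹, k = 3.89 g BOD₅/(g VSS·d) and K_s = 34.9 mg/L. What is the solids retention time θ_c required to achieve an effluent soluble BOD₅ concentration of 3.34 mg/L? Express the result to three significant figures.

θ_c ≈ 7.58 d

Specific growth rate at S = 3.34 mg/L: μ = YkS/(K_s+S) = 0.715·3.89·3.34/(34.9+3.34) = 0.2429 d⁻¹.
Then 1/θ_c = μ − k_d = 0.2429 − 0.111 = 0.1319 d⁻¹, giving θ_c = 7.580 d.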